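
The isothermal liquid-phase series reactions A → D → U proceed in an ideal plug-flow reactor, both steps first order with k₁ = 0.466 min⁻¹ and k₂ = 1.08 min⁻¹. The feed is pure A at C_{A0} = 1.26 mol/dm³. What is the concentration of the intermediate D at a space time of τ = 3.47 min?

The intermediate concentration in a first-order A→B→C sequence is C_D = k₁C_{A0}(e^(−k₁τ) − e^(−k₂τ))/(k₂−k₁).
e^(−k₁τ) = e^(−0.466×3.47) = e^(−1.617) = 0.1985; e^(−k₂τ) = e^(−3.748) = 0.02357.
C_D = 0.466×1.26/(1.08−0.466) × (0.1985−0.02357) = 0.9563×0.1749 = 0.1673 mol/dm³.

0.167 mol/dm³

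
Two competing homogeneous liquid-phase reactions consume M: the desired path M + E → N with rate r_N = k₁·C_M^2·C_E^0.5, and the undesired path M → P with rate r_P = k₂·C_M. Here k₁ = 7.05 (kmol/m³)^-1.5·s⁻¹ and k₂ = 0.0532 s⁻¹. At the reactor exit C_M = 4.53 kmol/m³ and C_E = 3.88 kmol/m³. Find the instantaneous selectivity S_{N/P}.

1182

S_{N/P} = r_N/r_P = (k₁·C_M^2·C_E^0.5)/(k₂·C_M) = (k₁/k₂)·C_M·C_E^0.5.
= (7.05×4.530^2×3.880^0.5) / (0.0532×4.530) = 285.0/0.2410 = 1182.
Since the desired path is higher order in M, keeping C_M high (PFR or concentrated feed) favours N.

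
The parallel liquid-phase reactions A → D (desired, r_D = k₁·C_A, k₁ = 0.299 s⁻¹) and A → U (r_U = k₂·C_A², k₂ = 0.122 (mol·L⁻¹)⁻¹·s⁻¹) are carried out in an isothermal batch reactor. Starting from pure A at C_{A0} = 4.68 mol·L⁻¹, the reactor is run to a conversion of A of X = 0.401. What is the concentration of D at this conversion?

0.749 mol·L⁻¹

C_A = C_{A0}(1−X) = 2.803 mol·L⁻¹.
Along a PFR/batch, dC_D/dC_A = −r_D/(r_D+r_U) = −k₁/(k₁+k₂·C_A).
Integrating from C_{A0} to C_A: C_D = (0.299/0.122)·ln[(0.299+0.122·4.68)/(0.299+0.122·2.80)] = 2.451·ln(0.8700/0.6410) = 0.7485 mol·L⁻¹.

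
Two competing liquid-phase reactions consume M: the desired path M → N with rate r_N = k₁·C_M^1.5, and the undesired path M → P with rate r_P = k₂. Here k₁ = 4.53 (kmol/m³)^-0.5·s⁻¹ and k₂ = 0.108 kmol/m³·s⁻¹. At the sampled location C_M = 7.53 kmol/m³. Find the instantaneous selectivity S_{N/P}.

S_{N/P} = r_N/r_P = (k₁·C_M^1.5)/(k₂) = (k₁/k₂)·C_M^1.5.
= (4.53×7.530^1.5) / (0.108) = 93.60/0.1080 = 867.
Since the desired path is higher order in M, keeping C_M high (PFR or concentrated feed) favours N.

867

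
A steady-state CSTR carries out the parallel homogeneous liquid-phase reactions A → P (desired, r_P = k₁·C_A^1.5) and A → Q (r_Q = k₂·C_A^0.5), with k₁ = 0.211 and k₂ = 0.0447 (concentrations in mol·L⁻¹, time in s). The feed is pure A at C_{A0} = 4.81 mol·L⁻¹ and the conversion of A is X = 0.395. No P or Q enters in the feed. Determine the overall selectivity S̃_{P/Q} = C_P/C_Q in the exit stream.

13.7

Exit C_A = C_{A0}(1−X) = 4.81×0.605 = 2.910 mol·L⁻¹.
In a CSTR the entire volume is at exit conditions, so r_P = 0.211×2.910^1.5 = 1.047 and r_Q = 0.0447×2.910^0.5 = 0.07625.
Overall selectivity = C_P/C_Q = r_Pτ/(r_Qτ) = r_P/r_Q = 13.7.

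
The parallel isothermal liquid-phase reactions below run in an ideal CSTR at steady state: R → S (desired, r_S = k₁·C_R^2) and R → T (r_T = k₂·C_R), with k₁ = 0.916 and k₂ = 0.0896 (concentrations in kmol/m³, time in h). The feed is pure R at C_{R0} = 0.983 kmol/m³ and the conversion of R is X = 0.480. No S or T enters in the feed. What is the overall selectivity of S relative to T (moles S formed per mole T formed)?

5.23

Exit C_R = C_{R0}(1−X) = 0.983×0.520 = 0.5112 kmol/m³.
A CSTR operates uniformly at the exit composition, giving r_S = 0.2393 and r_T = 0.04580 (each k·C_R^n at C_R = 0.5112).
Overall selectivity = C_S/C_T = r_Sτ/(r_Tτ) = r_S/r_T = 5.23.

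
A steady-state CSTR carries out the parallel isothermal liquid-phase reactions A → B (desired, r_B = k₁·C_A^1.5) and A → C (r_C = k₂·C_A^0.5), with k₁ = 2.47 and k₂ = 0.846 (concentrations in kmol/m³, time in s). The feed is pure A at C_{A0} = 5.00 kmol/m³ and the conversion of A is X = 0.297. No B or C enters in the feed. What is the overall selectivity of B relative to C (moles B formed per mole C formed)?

Exit C_A = C_{A0}(1−X) = 5.00×0.703 = 3.515 kmol/m³.
Rates in a CSTR are evaluated at the outlet concentration: r_B = 2.47×3.515^1.5 = 16.28, r_C = 0.846×3.515^0.5 = 1.586.
Overall selectivity = C_B/C_C = r_Bτ/(r_Cτ) = r_B/r_C = 10.3.

10.3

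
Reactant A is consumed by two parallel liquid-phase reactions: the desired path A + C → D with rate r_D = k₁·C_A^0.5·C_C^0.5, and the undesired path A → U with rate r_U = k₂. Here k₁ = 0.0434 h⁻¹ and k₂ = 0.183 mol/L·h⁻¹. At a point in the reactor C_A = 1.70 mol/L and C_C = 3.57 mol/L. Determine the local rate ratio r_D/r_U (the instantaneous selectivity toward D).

0.584

S_{D/U} = r_D/r_U = (k₁·C_A^0.5·C_C^0.5)/(k₂) = (k₁/k₂)·C_A^0.5·C_C^0.5.
= (0.0434×1.700^0.5×3.570^0.5) / (0.183) = 0.1069/0.1830 = 0.584.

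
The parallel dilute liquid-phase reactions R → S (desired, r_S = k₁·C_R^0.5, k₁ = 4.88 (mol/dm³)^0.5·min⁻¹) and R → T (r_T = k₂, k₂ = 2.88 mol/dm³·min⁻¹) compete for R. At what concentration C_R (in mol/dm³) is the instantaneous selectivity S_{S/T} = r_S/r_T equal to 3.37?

3.96 mol/dm³

S_{S/T} = (k₁/k₂)·C_R^0.5 ⇒ C_R = (S·k₂/k₁)^(2).
= (3.37×2.88/4.88)^(2) = (1.989)^(2) = 3.96 mol/dm³.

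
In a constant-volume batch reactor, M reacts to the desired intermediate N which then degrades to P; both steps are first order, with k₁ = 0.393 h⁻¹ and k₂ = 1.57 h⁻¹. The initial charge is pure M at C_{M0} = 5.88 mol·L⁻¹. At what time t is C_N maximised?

1.18 h

Setting dC_N/dt = 0 gives t_opt = ln(k₂/k₁)/(k₂−k₁).
= ln(1.57/0.393)/(1.57−0.393) = ln(3.995)/1.177 = 1.385/1.177 = 1.18 h.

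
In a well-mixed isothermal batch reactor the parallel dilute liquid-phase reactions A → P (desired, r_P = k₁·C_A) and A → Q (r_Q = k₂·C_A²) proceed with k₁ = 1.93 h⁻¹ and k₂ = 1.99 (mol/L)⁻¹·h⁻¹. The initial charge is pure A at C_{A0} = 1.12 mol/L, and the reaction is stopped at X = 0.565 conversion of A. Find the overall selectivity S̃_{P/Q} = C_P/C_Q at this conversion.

1.24

C_A = C_{A0}(1−X) = 0.4872 mol/L.
Along a PFR/batch, dC_P/dC_A = −r_P/(r_P+r_Q) = −k₁/(k₁+k₂·C_A).
Integrating from C_{A0} to C_A: C_P = (1.93/1.99)·ln[(1.93+1.99·1.12)/(1.93+1.99·0.487)] = 0.9698·ln(4.159/2.900) = 0.3498 mol/L.
C_Q = (C_{A0}−C_A)−C_P = 0.2830 mol/L; S̃_{P/Q} = 0.3498/0.2830 = 1.24.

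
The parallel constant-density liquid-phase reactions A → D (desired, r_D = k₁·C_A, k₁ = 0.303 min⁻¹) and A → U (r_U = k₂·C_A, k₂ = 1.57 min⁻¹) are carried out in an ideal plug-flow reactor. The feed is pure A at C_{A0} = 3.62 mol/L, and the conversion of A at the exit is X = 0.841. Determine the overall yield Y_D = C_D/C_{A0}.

C_A = C_{A0}(1−X) = 0.5756 mol/L.
Both paths are first order in A, so the instantaneous fraction to D is constant: dC_D/d(−C_A) = k₁/(k₁+k₂) = 0.1618.
C_D = 0.1618·(C_{A0}−C_A) = 0.1618×3.044 = 0.493 mol/L.
Y_D = C_D/C_{A0} = 0.4925/3.62 = 0.136.

0.136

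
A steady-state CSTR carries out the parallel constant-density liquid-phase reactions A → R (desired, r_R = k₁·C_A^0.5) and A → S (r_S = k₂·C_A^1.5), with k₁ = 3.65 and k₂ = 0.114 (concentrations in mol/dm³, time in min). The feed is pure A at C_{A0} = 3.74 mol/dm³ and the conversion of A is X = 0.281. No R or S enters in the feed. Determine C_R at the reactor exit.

Exit C_A = C_{A0}(1−X) = 3.74×0.719 = 2.689 mol/dm³.
Rates in a CSTR are evaluated at the outlet concentration: r_R = 3.65×2.689^0.5 = 5.985, r_S = 0.114×2.689^1.5 = 0.5027.
Fraction of consumed A going to R: r_R/(r_R+r_S) = 0.9225.
C_R = 0.9225·C_{A0}·X = 0.9225×3.74×0.281 = 0.970 mol/dm³.

0.970 mol/dm³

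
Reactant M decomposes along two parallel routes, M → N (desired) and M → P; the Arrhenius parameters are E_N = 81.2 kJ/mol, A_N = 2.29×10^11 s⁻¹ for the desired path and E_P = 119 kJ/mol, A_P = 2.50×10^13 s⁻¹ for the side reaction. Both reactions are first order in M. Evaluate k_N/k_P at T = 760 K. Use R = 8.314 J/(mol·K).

3.63

k_N/k_P = (A_N/A_P)·exp[−(E_N−E_P)/(RT)] = (A_N/A_P)·exp[(E_P−E_N)/(RT)].
(E_P−E_N)/(RT) = (119−81.2)×10³/(8.314×760) = 37800/6319 = 5.982.
k_N/k_P = (2.29×10^11/2.50×10^13)·exp(5.982) = 0.009160 × 396.4 = 3.63.
Since E_N < E_P, lowering the temperature improves selectivity toward N.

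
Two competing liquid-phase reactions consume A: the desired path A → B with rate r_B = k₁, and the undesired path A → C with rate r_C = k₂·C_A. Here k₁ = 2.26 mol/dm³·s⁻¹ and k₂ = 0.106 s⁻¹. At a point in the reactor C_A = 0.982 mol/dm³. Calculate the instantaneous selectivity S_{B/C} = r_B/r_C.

21.7

S_{B/C} = r_B/r_C = (k₁)/(k₂·C_A) = (k₁/k₂)·C_A⁻¹.
= (2.26) / (0.106×0.9820) = 2.260/0.1041 = 21.7.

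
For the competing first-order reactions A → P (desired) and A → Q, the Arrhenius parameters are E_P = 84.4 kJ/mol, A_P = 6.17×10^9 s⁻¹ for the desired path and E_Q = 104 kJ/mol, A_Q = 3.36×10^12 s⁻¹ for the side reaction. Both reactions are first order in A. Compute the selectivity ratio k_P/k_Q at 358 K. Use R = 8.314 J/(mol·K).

With equal orders, S_{P/Q} = k_P/k_Q = (A_P/A_Q)·exp[(E_Q−E_P)/(RT)].
(E_Q−E_P)/(RT) = (104−84.4)×10³/(8.314×358) = 19600/2976 = 6.585.
k_P/k_Q = (6.17×10^9/3.36×10^12)·exp(6.585) = 0.001836 × 724.2 = 1.33.

1.33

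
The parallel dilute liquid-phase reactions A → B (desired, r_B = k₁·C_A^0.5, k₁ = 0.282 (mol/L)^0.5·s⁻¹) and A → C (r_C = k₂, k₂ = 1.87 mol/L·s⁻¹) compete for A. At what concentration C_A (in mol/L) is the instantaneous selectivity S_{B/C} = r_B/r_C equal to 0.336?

S_{B/C} = (k₁/k₂)·C_A^0.5 ⇒ C_A = (S·k₂/k₁)^(2).
= (0.336×1.87/0.282)^(2) = (2.228)^(2) = 4.96 mol/L.

4.96 mol/L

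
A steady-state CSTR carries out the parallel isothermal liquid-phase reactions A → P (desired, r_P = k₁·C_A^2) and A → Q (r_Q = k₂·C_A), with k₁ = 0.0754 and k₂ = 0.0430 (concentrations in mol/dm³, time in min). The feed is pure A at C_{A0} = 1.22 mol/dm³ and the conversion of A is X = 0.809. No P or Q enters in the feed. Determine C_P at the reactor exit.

0.286 mol/dm³

Exit C_A = C_{A0}(1−X) = 1.22×0.191 = 0.2330 mol/dm³.
Rates in a CSTR are evaluated at the outlet concentration: r_P = 0.0754×0.2330^2 = 0.004094, r_Q = 0.0430×0.2330 = 0.01002.
Fraction of consumed A going to P: r_P/(r_P+r_Q) = 0.2901.
C_P = 0.2901·C_{A0}·X = 0.2901×1.22×0.809 = 0.286 mol/dm³.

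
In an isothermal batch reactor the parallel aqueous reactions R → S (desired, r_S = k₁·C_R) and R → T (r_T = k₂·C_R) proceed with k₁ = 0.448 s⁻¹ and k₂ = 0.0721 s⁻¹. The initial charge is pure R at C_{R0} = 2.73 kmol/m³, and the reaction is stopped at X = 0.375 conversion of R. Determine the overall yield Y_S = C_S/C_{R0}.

0.323

C_R = C_{R0}(1−X) = 1.706 kmol/m³.
Both paths are first order in R, so the instantaneous fraction to S is constant: dC_S/d(−C_R) = k₁/(k₁+k₂) = 0.8614.
C_S = 0.8614·(C_{R0}−C_R) = 0.8614×1.024 = 0.882 kmol/m³.
Y_S = C_S/C_{R0} = 0.8818/2.73 = 0.323.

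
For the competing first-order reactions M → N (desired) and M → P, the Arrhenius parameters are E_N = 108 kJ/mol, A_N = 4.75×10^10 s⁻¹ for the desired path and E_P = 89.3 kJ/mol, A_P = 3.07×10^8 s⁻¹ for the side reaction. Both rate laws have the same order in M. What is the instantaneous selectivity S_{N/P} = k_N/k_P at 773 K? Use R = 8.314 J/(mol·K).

8.43

k_N/k_P = (A_N/A_P)·exp[−(E_N−E_P)/(RT)] = (A_N/A_P)·exp[(E_P−E_N)/(RT)].
(E_P−E_N)/(RT) = (89.3−108)×10³/(8.314×773) = -18700/6427 = -2.910.
k_N/k_P = (4.75×10^10/3.07×10^8)·exp(-2.910) = 154.7 × 0.05449 = 8.43.
Since E_N > E_P, raising the temperature improves selectivity toward N.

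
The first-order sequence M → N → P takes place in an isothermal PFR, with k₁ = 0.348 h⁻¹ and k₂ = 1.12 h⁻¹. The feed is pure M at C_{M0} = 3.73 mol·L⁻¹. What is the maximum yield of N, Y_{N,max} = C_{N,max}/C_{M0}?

For a first-order series the maximum intermediate yield is C_{N,max}/C_{M0} = (k₁/k₂)^[k₂/(k₂−k₁)].
= (0.348/1.12)^(1.12/(1.12−0.348)) = (0.3107)^(1.451) = 0.1835.

0.183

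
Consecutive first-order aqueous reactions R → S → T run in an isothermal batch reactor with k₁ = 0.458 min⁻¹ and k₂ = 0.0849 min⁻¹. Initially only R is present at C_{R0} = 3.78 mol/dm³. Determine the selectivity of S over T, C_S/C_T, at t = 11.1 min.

For first-order series with pure R initially, C_S(t) = k₁C_{R0}/(k₂−k₁)·(e^(−k₁t) − e^(−k₂t)).
e^(−k₁t) = e^(−0.458×11.1) = e^(−5.084) = 0.006196; e^(−k₂t) = e^(−0.9424) = 0.3897.
C_S = 0.458×3.78/(0.0849−0.458) × (0.006196−0.3897) = (-4.640)×(-0.3835) = 1.779 mol/dm³.
C_R = C_{R0}e^(−k₁t) = 0.02342 mol/dm³, so C_T = C_{R0}−C_R−C_S = 1.977 mol/dm³; C_S/C_T = 0.900.

0.900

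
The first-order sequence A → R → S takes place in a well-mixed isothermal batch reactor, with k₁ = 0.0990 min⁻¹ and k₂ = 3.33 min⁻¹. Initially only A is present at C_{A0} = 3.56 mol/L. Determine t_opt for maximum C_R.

1.09 min

Setting dC_R/dt = 0 gives t_opt = ln(k₂/k₁)/(k₂−k₁).
= ln(3.33/0.0990)/(3.33−0.0990) = ln(33.64)/3.231 = 3.516/3.231 = 1.09 min.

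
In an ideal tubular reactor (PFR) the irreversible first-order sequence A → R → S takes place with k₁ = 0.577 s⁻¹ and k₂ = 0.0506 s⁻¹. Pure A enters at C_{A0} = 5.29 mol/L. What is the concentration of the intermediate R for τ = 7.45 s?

3.90 mol/L

For first-order series with pure A initially, C_R(τ) = k₁C_{A0}/(k₂−k₁)·(e^(−k₁τ) − e^(−k₂τ)).
e^(−k₁τ) = e^(−0.577×7.45) = e^(−4.299) = 0.01359; e^(−k₂τ) = e^(−0.3770) = 0.6859.
C_R = 0.577×5.29/(0.0506−0.577) × (0.01359−0.6859) = (-5.798)×(-0.6723) = 3.899 mol/L.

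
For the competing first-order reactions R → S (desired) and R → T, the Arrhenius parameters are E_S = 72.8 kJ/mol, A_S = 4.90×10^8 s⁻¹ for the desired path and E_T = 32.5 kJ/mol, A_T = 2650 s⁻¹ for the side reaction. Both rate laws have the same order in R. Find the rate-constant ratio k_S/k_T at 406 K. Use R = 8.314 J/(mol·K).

Since both paths have the same order in R, the concentration cancels and S_{S/T} = k_S/k_T = (A_S/A_T)·exp[(E_T−E_S)/(RT)].
(E_T−E_S)/(RT) = (32.5−72.8)×10³/(8.314×406) = -40300/3375 = -11.94.
k_S/k_T = (4.90×10^8/2650)·exp(-11.94) = 1.849×10^5 × 6.530×10^-6 = 1.21.

1.21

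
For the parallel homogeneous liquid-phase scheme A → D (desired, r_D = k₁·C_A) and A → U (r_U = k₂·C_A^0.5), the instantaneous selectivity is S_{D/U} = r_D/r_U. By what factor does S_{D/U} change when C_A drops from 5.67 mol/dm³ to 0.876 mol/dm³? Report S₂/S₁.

S_{D/U} = (k₁/k₂)·C_A^0.5, so S₂/S₁ = (C_{A,2}/C_{A,1})^0.5.
= (0.876/5.67)^0.5 = (0.1545)^0.5 = 0.393.

0.393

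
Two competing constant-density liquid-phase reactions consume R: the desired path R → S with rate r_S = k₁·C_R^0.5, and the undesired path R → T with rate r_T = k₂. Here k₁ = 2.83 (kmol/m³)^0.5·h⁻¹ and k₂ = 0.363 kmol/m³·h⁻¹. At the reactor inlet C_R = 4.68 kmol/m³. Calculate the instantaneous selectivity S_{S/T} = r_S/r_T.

16.9

S_{S/T} = r_S/r_T = (k₁·C_R^0.5)/(k₂) = (k₁/k₂)·C_R^0.5.
= (2.83×4.680^0.5) / (0.363) = 6.122/0.3630 = 16.9.
Since the desired path is higher order in R, keeping C_R high (PFR or concentrated feed) favours S.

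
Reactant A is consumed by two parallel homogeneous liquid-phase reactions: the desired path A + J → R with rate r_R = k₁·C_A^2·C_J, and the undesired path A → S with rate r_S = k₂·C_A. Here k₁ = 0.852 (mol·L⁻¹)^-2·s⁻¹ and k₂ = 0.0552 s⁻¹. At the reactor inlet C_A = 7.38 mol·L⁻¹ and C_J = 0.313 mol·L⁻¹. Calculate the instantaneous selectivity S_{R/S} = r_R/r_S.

S_{R/S} = r_R/r_S = (k₁·C_A^2·C_J)/(k₂·C_A) = (k₁/k₂)·C_A·C_J.
= (0.852×7.380^2×0.3130) / (0.0552×7.380) = 14.52/0.4074 = 35.7.
Since the desired path is higher order in A, keeping C_A high (PFR or concentrated feed) favours R.

35.7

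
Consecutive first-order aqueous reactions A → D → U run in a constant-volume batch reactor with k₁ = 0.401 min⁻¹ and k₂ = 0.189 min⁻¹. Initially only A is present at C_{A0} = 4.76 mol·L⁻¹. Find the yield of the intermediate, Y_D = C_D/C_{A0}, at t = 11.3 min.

Solving the coupled first-order balances gives C_D(t) = [k₁/(k₂−k₁)]·C_{A0}·(e^(−k₁t) − e^(−k₂t)).
e^(−k₁t) = e^(−0.401×11.3) = e^(−4.531) = 0.01077; e^(−k₂t) = e^(−2.136) = 0.1182.
C_D = 0.401×4.76/(0.189−0.401) × (0.01077−0.1182) = (-9.004)×(-0.1074) = 0.9669 mol·L⁻¹.
Y_D = C_D/C_{A0} = 0.9669/4.76 = 0.203.

0.203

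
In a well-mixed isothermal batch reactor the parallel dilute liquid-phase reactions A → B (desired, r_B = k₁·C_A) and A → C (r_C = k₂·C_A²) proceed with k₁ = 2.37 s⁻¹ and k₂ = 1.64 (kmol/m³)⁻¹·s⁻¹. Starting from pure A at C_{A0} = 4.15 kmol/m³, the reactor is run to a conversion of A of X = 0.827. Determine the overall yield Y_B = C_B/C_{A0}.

0.331

C_A = C_{A0}(1−X) = 0.7180 kmol/m³.
Along a PFR/batch, dC_B/dC_A = −r_B/(r_B+r_C) = −k₁/(k₁+k₂·C_A).
Integrating from C_{A0} to C_A: C_B = (2.37/1.64)·ln[(2.37+1.64·4.15)/(2.37+1.64·0.718)] = 1.445·ln(9.176/3.547) = 1.373 kmol/m³.
Y_B = C_B/C_{A0} = 1.373/4.15 = 0.331.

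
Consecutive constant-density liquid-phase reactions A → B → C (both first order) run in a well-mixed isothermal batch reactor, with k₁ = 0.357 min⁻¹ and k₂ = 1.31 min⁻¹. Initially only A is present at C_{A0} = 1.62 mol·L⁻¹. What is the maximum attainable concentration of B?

At the optimum, C_{B,max}/C_{A0} = (k₁/k₂)^[k₂/(k₂−k₁)].
= (0.357/1.31)^(1.31/(1.31−0.357)) = (0.2725)^(1.375) = 0.1675.
C_{B,max} = 0.1675×1.62 = 0.271 mol·L⁻¹.

0.271 mol·L⁻¹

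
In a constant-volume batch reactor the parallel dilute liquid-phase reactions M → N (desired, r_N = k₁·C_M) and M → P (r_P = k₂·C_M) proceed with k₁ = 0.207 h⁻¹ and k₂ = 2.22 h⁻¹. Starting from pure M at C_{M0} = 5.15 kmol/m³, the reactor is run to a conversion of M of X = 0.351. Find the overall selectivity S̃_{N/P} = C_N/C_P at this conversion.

0.0932

C_M = C_{M0}(1−X) = 3.342 kmol/m³.
Both paths are first order in M, so the instantaneous fraction to N is constant: dC_N/d(−C_M) = k₁/(k₁+k₂) = 0.08529.
C_N = 0.08529·(C_{M0}−C_M) = 0.08529×1.808 = 0.154 kmol/m³.
C_P = (C_{M0}−C_M)−C_N = 1.653 kmol/m³; S̃_{N/P} = 0.1542/1.653 = 0.0932.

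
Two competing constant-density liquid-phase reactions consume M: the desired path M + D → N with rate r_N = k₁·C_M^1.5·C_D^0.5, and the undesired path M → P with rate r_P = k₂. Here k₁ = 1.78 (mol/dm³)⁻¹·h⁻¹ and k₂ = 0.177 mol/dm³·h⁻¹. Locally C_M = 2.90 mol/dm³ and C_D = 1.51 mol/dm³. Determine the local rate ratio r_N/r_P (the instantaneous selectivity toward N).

S_{N/P} = r_N/r_P = (k₁·C_M^1.5·C_D^0.5)/(k₂) = (k₁/k₂)·C_M^1.5·C_D^0.5.
= (1.78×2.900^1.5×1.510^0.5) / (0.177) = 10.80/0.1770 = 61.0.

61.0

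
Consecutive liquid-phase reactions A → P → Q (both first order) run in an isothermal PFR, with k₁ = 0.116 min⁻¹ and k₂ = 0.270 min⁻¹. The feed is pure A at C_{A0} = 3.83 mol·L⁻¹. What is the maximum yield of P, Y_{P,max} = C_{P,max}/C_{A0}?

0.227

At the optimum, C_{P,max}/C_{A0} = (k₁/k₂)^[k₂/(k₂−k₁)].
= (0.116/0.270)^(0.270/(0.270−0.116)) = (0.4296)^(1.753) = 0.2274.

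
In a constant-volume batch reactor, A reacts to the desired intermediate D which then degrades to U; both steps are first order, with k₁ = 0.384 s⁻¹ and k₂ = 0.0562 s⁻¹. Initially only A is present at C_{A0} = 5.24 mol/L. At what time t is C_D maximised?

5.86 s

Setting dC_D/dt = 0 gives t_opt = ln(k₂/k₁)/(k₂−k₁).
= ln(0.0562/0.384)/(0.0562−0.384) = ln(0.1464)/-0.3278 = -1.922/-0.3278 = 5.86 s.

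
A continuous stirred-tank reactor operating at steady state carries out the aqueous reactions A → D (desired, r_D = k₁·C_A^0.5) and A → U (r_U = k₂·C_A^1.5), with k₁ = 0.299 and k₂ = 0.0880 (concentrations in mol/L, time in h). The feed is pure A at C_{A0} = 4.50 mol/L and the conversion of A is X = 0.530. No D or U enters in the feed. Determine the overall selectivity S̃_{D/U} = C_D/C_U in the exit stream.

Exit C_A = C_{A0}(1−X) = 4.50×0.470 = 2.115 mol/L.
A CSTR operates uniformly at the exit composition, giving r_D = 0.4348 and r_U = 0.2707 (each k·C_A^n at C_A = 2.115).
Overall selectivity = C_D/C_U = r_Dτ/(r_Uτ) = r_D/r_U = 1.61.

1.61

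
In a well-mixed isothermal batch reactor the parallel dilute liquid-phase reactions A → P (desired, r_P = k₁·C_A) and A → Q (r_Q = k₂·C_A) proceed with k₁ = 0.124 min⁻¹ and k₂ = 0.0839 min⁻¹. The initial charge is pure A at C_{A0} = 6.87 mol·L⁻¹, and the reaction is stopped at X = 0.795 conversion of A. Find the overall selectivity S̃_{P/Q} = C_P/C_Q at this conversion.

C_A = C_{A0}(1−X) = 1.408 mol·L⁻¹.
Both paths are first order in A, so the instantaneous fraction to P is constant: dC_P/d(−C_A) = k₁/(k₁+k₂) = 0.5964.
C_P = 0.5964·(C_{A0}−C_A) = 0.5964×5.462 = 3.26 mol·L⁻¹.
C_Q = (C_{A0}−C_A)−C_P = 2.204 mol·L⁻¹; S̃_{P/Q} = 3.258/2.204 = 1.48.

1.48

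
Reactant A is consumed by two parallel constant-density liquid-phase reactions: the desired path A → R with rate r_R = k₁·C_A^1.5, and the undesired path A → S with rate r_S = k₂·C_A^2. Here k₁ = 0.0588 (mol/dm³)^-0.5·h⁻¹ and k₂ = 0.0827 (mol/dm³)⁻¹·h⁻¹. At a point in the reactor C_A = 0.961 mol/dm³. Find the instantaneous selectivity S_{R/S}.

0.725

S_{R/S} = r_R/r_S = (k₁·C_A^1.5)/(k₂·C_A^2) = (k₁/k₂)·C_A^-0.5.
= (0.0588×0.9610^1.5) / (0.0827×0.9610^2) = 0.05539/0.07638 = 0.725.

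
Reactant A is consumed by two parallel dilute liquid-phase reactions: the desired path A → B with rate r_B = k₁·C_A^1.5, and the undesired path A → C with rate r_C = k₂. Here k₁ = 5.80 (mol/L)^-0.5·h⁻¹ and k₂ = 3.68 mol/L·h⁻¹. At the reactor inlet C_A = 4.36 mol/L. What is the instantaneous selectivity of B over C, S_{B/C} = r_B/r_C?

14.3

S_{B/C} = r_B/r_C = (k₁·C_A^1.5)/(k₂) = (k₁/k₂)·C_A^1.5.
= (5.80×4.360^1.5) / (3.68) = 52.80/3.680 = 14.3.
Since the desired path is higher order in A, keeping C_A high (PFR or concentrated feed) favours B.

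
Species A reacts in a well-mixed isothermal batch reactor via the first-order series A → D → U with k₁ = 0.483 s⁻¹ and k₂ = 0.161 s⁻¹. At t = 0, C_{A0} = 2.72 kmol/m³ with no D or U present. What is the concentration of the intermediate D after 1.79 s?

1.34 kmol/m³

Solving the coupled first-order balances gives C_D(t) = [k₁/(k₂−k₁)]·C_{A0}·(e^(−k₁t) − e^(−k₂t)).
e^(−k₁t) = e^(−0.483×1.79) = e^(−0.8646) = 0.4212; e^(−k₂t) = e^(−0.2882) = 0.7496.
C_D = 0.483×2.72/(0.161−0.483) × (0.4212−0.7496) = (-4.080)×(-0.3284) = 1.340 kmol/m³.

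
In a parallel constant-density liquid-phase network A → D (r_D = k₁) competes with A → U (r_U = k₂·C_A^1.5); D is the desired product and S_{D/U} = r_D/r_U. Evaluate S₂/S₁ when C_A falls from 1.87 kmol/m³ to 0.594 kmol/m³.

S_{D/U} = (k₁/k₂)·C_A^-1.5, so S₂/S₁ = (C_{A,2}/C_{A,1})^-1.5.
= (0.594/1.87)^(-1.5) = (0.3176)^(-1.5) = 5.59.

5.59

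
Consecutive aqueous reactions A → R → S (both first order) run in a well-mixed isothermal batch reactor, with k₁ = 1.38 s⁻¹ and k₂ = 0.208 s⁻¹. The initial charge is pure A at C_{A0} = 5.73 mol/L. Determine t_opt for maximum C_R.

For first-order series the maximum of C_R occurs at t_opt = ln(k₂/k₁)/(k₂−k₁).
= ln(0.208/1.38)/(0.208−1.38) = ln(0.1507)/-1.172 = -1.892/-1.172 = 1.61 s.

1.61 s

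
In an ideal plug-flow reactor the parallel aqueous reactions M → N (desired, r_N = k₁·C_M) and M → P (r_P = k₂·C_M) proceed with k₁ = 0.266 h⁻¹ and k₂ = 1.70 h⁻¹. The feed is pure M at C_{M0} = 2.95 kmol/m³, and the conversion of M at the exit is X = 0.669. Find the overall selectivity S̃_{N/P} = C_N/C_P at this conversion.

0.156

C_M = C_{M0}(1−X) = 0.9764 kmol/m³.
Both paths are first order in M, so the instantaneous fraction to N is constant: dC_N/d(−C_M) = k₁/(k₁+k₂) = 0.1353.
C_N = 0.1353·(C_{M0}−C_M) = 0.1353×1.974 = 0.267 kmol/m³.
C_P = (C_{M0}−C_M)−C_N = 1.707 kmol/m³; S̃_{N/P} = 0.2670/1.707 = 0.156.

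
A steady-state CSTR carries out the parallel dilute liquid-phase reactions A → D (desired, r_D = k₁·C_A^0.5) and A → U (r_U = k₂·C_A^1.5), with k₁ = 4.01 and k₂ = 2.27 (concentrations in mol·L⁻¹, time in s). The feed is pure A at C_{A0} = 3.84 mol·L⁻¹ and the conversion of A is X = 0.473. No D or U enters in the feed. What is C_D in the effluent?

0.847 mol·L⁻¹

Exit C_A = C_{A0}(1−X) = 3.84×0.527 = 2.024 mol·L⁻¹.
In a CSTR the entire volume is at exit conditions, so r_D = 4.01×2.024^0.5 = 5.704 and r_U = 2.27×2.024^1.5 = 6.535.
Fraction of consumed A going to D: r_D/(r_D+r_U) = 0.4661.
C_D = 0.4661·C_{A0}·X = 0.4661×3.84×0.473 = 0.847 mol·L⁻¹.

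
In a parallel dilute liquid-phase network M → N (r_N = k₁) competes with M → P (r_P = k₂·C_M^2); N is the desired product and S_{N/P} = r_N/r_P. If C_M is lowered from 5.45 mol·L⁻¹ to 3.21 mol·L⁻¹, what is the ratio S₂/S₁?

2.88

S_{N/P} = (k₁/k₂)·C_M^-2, so S₂/S₁ = (C_{M,2}/C_{M,1})^-2.
= (3.21/5.45)^(-2) = (0.5890)^(-2) = 2.88.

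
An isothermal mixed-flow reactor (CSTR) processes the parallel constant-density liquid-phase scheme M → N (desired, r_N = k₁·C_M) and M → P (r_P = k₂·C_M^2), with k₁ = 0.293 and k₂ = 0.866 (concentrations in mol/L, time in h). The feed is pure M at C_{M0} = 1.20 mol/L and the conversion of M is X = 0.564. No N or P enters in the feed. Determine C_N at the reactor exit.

Exit C_M = C_{M0}(1−X) = 1.20×0.436 = 0.5232 mol/L.
A CSTR operates uniformly at the exit composition, giving r_N = 0.1533 and r_P = 0.2371 (each k·C_M^n at C_M = 0.5232).
Fraction of consumed M going to N: r_N/(r_N+r_P) = 0.3927.
C_N = 0.3927·C_{M0}·X = 0.3927×1.20×0.564 = 0.266 mol/L.

0.266 mol/L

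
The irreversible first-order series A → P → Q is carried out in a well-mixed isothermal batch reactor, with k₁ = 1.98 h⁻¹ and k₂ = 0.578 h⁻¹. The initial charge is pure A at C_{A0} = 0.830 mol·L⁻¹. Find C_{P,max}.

0.500 mol·L⁻¹

At the optimum, C_{P,max}/C_{A0} = (k₁/k₂)^[k₂/(k₂−k₁)].
= (1.98/0.578)^(0.578/(0.578−1.98)) = (3.426)^(-0.4123) = 0.6019.
C_{P,max} = 0.6019×0.830 = 0.500 mol·L⁻¹.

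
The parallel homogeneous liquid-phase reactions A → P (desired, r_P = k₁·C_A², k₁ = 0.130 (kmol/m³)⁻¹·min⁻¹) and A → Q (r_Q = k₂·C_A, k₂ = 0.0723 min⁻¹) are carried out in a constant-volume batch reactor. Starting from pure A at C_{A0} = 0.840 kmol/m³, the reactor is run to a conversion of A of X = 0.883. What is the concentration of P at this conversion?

0.320 kmol/m³

C_A = C_{A0}(1−X) = 0.09828 kmol/m³.
Along a PFR/batch, dC_Q/dC_A = −r_Q/(r_P+r_Q) = −k₂/(k₂+k₁·C_A).
Integrating from C_{A0} to C_A: C_Q = (0.0723/0.130)·ln[(0.0723+0.130·0.840)/(0.0723+0.130·0.0983)] = 0.5562·ln(0.1815/0.08508) = 0.4214 kmol/m³.
Then C_P = (C_{A0}−C_A) − C_Q = 0.7417 − 0.4214 = 0.3203 kmol/m³.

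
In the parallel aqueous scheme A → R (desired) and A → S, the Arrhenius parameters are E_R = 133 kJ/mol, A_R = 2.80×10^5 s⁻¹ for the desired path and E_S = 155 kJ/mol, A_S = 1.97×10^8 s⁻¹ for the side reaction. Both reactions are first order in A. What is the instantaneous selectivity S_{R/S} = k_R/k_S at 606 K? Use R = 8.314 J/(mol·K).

With equal orders, S_{R/S} = k_R/k_S = (A_R/A_S)·exp[(E_S−E_R)/(RT)].
(E_S−E_R)/(RT) = (155−133)×10³/(8.314×606) = 22000/5038 = 4.367.
k_R/k_S = (2.80×10^5/1.97×10^8)·exp(4.367) = 0.001421 × 78.77 = 0.112.
Since E_R < E_S, lowering the temperature improves selectivity toward R.

0.112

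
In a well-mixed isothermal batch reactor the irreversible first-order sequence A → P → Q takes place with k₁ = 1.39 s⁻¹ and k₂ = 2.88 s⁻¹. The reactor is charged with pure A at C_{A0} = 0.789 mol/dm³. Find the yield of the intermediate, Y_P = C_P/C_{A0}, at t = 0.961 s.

0.187

For first-order series with pure A initially, C_P(t) = k₁C_{A0}/(k₂−k₁)·(e^(−k₁t) − e^(−k₂t)).
e^(−k₁t) = e^(−1.39×0.961) = e^(−1.336) = 0.2630; e^(−k₂t) = e^(−2.768) = 0.06281.
C_P = 1.39×0.789/(2.88−1.39) × (0.2630−0.06281) = 0.7360×0.2001 = 0.1473 mol/dm³.
Y_P = C_P/C_{A0} = 0.1473/0.789 = 0.187.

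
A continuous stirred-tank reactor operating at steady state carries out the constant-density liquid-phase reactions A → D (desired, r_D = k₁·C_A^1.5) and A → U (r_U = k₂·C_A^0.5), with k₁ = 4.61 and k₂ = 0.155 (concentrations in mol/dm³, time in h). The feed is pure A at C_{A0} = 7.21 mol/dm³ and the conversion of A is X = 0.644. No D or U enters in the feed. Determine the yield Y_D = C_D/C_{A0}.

0.636

Exit C_A = C_{A0}(1−X) = 7.21×0.356 = 2.567 mol/dm³.
In a CSTR the entire volume is at exit conditions, so r_D = 4.61×2.567^1.5 = 18.96 and r_U = 0.155×2.567^0.5 = 0.2483.
Fraction of consumed A going to D: r_D/(r_D+r_U) = 0.9871.
C_D = 0.9871·C_{A0}·X = 0.9871×7.21×0.644 = 4.58 mol/dm³; Y_D = C_D/C_{A0} = 0.636.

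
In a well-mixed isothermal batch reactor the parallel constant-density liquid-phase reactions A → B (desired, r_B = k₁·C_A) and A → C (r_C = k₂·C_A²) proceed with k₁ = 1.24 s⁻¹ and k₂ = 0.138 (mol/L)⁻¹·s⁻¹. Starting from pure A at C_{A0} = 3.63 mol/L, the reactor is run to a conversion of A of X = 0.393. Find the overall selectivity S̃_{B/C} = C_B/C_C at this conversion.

3.10

C_A = C_{A0}(1−X) = 2.203 mol/L.
Along a PFR/batch, dC_B/dC_A = −r_B/(r_B+r_C) = −k₁/(k₁+k₂·C_A).
Integrating from C_{A0} to C_A: C_B = (1.24/0.138)·ln[(1.24+0.138·3.63)/(1.24+0.138·2.20)] = 8.986·ln(1.741/1.544) = 1.078 mol/L.
C_C = (C_{A0}−C_A)−C_B = 0.3483 mol/L; S̃_{B/C} = 1.078/0.3483 = 3.10.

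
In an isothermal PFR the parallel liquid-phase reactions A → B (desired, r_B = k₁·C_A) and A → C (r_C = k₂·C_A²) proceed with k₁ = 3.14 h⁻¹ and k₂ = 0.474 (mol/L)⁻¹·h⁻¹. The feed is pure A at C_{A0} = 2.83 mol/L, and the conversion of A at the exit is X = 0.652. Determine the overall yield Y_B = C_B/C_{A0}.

C_A = C_{A0}(1−X) = 0.9848 mol/L.
Along a PFR/batch, dC_B/dC_A = −r_B/(r_B+r_C) = −k₁/(k₁+k₂·C_A).
Integrating from C_{A0} to C_A: C_B = (3.14/0.474)·ln[(3.14+0.474·2.83)/(3.14+0.474·0.985)] = 6.624·ln(4.481/3.607) = 1.438 mol/L.
Y_B = C_B/C_{A0} = 1.438/2.83 = 0.508.

0.508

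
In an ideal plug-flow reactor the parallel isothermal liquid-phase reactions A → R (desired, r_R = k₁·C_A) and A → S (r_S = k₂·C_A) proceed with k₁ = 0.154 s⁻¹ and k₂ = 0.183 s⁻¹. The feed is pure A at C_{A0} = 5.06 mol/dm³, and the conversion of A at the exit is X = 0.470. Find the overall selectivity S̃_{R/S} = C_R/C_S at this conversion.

C_A = C_{A0}(1−X) = 2.682 mol/dm³.
Both paths are first order in A, so the instantaneous fraction to R is constant: dC_R/d(−C_A) = k₁/(k₁+k₂) = 0.4570.
C_R = 0.4570·(C_{A0}−C_A) = 0.4570×2.378 = 1.09 mol/dm³.
C_S = (C_{A0}−C_A)−C_R = 1.291 mol/dm³; S̃_{R/S} = 1.087/1.291 = 0.842.

0.842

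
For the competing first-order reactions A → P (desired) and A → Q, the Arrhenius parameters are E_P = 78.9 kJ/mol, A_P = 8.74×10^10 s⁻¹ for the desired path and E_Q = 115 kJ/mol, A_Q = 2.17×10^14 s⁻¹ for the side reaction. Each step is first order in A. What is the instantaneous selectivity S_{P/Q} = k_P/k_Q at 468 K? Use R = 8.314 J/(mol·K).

4.31

Since both paths have the same order in A, the concentration cancels and S_{P/Q} = k_P/k_Q = (A_P/A_Q)·exp[(E_Q−E_P)/(RT)].
(E_Q−E_P)/(RT) = (115−78.9)×10³/(8.314×468) = 36100/3891 = 9.278.
k_P/k_Q = (8.74×10^10/2.17×10^14)·exp(9.278) = 4.028×10^-4 × 10699 = 4.31.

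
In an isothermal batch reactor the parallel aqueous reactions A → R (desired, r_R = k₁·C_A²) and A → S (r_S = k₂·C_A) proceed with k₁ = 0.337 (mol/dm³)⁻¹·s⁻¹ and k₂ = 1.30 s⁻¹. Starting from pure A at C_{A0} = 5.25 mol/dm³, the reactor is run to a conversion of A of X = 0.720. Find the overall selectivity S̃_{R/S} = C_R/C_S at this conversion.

0.827

C_A = C_{A0}(1−X) = 1.470 mol/dm³.
Along a PFR/batch, dC_S/dC_A = −r_S/(r_R+r_S) = −k₂/(k₂+k₁·C_A).
Integrating from C_{A0} to C_A: C_S = (1.30/0.337)·ln[(1.30+0.337·5.25)/(1.30+0.337·1.47)] = 3.858·ln(3.069/1.795) = 2.068 mol/dm³.
Then C_R = (C_{A0}−C_A) − C_S = 3.780 − 2.068 = 1.712 mol/dm³.
S̃_{R/S} = C_R/C_S = 1.712/2.068 = 0.827.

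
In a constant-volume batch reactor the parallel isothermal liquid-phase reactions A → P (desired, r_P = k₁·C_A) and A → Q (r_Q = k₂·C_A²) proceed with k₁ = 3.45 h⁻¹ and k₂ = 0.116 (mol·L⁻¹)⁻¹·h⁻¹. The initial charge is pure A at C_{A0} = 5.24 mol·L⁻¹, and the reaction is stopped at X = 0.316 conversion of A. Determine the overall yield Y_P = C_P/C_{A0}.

C_A = C_{A0}(1−X) = 3.584 mol·L⁻¹.
Along a PFR/batch, dC_P/dC_A = −r_P/(r_P+r_Q) = −k₁/(k₁+k₂·C_A).
Integrating from C_{A0} to C_A: C_P = (3.45/0.116)·ln[(3.45+0.116·5.24)/(3.45+0.116·3.58)] = 29.74·ln(4.058/3.866) = 1.442 mol·L⁻¹.
Y_P = C_P/C_{A0} = 1.442/5.24 = 0.275.

0.275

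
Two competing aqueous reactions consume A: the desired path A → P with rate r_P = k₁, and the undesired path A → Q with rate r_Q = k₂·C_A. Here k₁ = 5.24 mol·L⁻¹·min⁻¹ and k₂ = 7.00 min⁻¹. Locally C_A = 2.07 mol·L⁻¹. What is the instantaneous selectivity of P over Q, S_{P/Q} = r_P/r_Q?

S_{P/Q} = r_P/r_Q = (k₁)/(k₂·C_A) = (k₁/k₂)·C_A⁻¹.
= (5.24) / (7.00×2.070) = 5.240/14.49 = 0.362.

0.362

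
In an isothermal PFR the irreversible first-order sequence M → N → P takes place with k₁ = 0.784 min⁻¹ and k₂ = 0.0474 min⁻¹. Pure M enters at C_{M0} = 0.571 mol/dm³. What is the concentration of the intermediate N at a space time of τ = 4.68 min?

The intermediate concentration in a first-order A→B→C sequence is C_N = k₁C_{M0}(e^(−k₁τ) − e^(−k₂τ))/(k₂−k₁).
e^(−k₁τ) = e^(−0.784×4.68) = e^(−3.669) = 0.02550; e^(−k₂τ) = e^(−0.2218) = 0.8010.
C_N = 0.784×0.571/(0.0474−0.784) × (0.02550−0.8010) = (-0.6077)×(-0.7756) = 0.4713 mol/dm³.

0.471 mol/dm³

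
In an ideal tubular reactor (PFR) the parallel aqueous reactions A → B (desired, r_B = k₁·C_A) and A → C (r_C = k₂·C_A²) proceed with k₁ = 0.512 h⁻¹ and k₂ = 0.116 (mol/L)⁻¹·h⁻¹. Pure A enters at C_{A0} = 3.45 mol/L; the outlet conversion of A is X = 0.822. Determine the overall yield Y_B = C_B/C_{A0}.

C_A = C_{A0}(1−X) = 0.6141 mol/L.
Along a PFR/batch, dC_B/dC_A = −r_B/(r_B+r_C) = −k₁/(k₁+k₂·C_A).
Integrating from C_{A0} to C_A: C_B = (0.512/0.116)·ln[(0.512+0.116·3.45)/(0.512+0.116·0.614)] = 4.414·ln(0.9122/0.5832) = 1.974 mol/L.
Y_B = C_B/C_{A0} = 1.974/3.45 = 0.572.

0.572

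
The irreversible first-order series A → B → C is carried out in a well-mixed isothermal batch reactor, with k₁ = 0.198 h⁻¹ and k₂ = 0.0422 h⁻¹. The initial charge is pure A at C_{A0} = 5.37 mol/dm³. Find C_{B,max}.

3.53 mol/dm³

At the optimum, C_{B,max}/C_{A0} = (k₁/k₂)^[k₂/(k₂−k₁)].
= (0.198/0.0422)^(0.0422/(0.0422−0.198)) = (4.692)^(-0.2709) = 0.6579.
C_{B,max} = 0.6579×5.37 = 3.53 mol/dm³.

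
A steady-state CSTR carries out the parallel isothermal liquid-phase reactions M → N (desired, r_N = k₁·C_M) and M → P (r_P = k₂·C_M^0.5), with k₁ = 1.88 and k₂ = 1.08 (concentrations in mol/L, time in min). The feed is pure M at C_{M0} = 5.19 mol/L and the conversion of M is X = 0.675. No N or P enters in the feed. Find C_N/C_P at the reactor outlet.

Exit C_M = C_{M0}(1−X) = 5.19×0.325 = 1.687 mol/L.
A CSTR operates uniformly at the exit composition, giving r_N = 3.171 and r_P = 1.403 (each k·C_M^n at C_M = 1.687).
Overall selectivity = C_N/C_P = r_Nτ/(r_Pτ) = r_N/r_P = 2.26.

2.26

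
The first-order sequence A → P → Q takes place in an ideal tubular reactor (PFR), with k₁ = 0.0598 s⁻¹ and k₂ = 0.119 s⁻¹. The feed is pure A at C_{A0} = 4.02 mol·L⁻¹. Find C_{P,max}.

1.01 mol·L⁻¹

For a first-order series the maximum intermediate yield is C_{P,max}/C_{A0} = (k₁/k₂)^[k₂/(k₂−k₁)].
= (0.0598/0.119)^(0.119/(0.119−0.0598)) = (0.5025)^(2.010) = 0.2508.
C_{P,max} = 0.2508×4.02 = 1.01 mol·L⁻¹.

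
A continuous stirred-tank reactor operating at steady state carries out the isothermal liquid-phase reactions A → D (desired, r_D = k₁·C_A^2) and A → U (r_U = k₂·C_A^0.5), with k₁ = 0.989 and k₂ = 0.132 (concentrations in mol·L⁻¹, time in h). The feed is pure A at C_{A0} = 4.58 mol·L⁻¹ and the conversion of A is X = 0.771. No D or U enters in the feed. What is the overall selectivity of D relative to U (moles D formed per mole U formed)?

Exit C_A = C_{A0}(1−X) = 4.58×0.229 = 1.049 mol·L⁻¹.
A CSTR operates uniformly at the exit composition, giving r_D = 1.088 and r_U = 0.1352 (each k·C_A^n at C_A = 1.049).
Overall selectivity = C_D/C_U = r_Dτ/(r_Uτ) = r_D/r_U = 8.05.

8.05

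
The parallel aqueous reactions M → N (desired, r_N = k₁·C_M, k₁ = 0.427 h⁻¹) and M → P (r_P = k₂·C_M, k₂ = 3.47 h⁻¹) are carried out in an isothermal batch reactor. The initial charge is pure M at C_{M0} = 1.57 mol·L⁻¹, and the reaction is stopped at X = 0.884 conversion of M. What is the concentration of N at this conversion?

C_M = C_{M0}(1−X) = 0.1821 mol·L⁻¹.
Both paths are first order in M, so the instantaneous fraction to N is constant: dC_N/d(−C_M) = k₁/(k₁+k₂) = 0.1096.
C_N = 0.1096·(C_{M0}−C_M) = 0.1096×1.388 = 0.152 mol·L⁻¹.

0.152 mol·L⁻¹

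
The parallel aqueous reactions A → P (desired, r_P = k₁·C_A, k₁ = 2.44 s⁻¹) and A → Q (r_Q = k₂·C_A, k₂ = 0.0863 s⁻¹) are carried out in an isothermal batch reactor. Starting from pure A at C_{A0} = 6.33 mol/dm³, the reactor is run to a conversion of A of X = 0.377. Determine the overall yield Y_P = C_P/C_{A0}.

0.364

C_A = C_{A0}(1−X) = 3.944 mol/dm³.
Both paths are first order in A, so the instantaneous fraction to P is constant: dC_P/d(−C_A) = k₁/(k₁+k₂) = 0.9658.
C_P = 0.9658·(C_{A0}−C_A) = 0.9658×2.386 = 2.30 mol/dm³.
Y_P = C_P/C_{A0} = 2.305/6.33 = 0.364.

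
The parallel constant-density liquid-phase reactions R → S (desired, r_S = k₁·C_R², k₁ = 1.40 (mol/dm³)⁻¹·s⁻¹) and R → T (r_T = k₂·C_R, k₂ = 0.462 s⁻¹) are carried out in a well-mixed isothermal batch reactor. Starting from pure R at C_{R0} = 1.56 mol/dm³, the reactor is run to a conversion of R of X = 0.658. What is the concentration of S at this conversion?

0.768 mol/dm³

C_R = C_{R0}(1−X) = 0.5335 mol/dm³.
Along a PFR/batch, dC_T/dC_R = −r_T/(r_S+r_T) = −k₂/(k₂+k₁·C_R).
Integrating from C_{R0} to C_R: C_T = (0.462/1.40)·ln[(0.462+1.40·1.56)/(0.462+1.40·0.534)] = 0.3300·ln(2.646/1.209) = 0.2585 mol/dm³.
Then C_S = (C_{R0}−C_R) − C_T = 1.026 − 0.2585 = 0.7680 mol/dm³.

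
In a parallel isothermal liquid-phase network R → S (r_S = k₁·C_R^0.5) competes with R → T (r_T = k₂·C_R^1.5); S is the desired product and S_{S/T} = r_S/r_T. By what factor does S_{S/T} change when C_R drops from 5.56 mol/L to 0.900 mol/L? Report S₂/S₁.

6.18

S_{S/T} = (k₁/k₂)·C_R⁻¹, so S₂/S₁ = (C_{R,2}/C_{R,1})⁻¹.
= 5.56/0.900 = 6.18.
Selectivity toward S rises as C_R falls — low-concentration operation is favoured.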